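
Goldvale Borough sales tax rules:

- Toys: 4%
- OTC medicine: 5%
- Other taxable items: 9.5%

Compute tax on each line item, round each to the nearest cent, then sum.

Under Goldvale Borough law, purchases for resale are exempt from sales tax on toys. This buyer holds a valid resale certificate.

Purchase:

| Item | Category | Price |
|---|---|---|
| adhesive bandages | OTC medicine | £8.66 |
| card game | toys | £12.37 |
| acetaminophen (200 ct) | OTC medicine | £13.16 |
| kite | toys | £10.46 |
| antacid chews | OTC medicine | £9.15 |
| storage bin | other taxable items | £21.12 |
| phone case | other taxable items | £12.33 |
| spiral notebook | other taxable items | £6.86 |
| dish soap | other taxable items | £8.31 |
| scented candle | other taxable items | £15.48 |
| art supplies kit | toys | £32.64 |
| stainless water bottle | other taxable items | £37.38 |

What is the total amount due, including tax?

Adhesive bandages £8.66: OTC medicine → 5% → £0.43
Card game £12.37: toys, buyer-exempt → 0% → £0.00
Acetaminophen (200 ct) £13.16: OTC medicine → 5% → £0.66
Kite £10.46: toys, buyer-exempt → 0% → £0.00
Antacid chews £9.15: OTC medicine → 5% → £0.46
Storage bin £21.12: other taxable items → 9.5% → £2.01
Phone case £12.33: other taxable items → 9.5% → £1.17
Spiral notebook £6.86: other taxable items → 9.5% → £0.65
Dish soap £8.31: other taxable items → 9.5% → £0.79
Scented candle £15.48: other taxable items → 9.5% → £1.47
Art supplies kit £32.64: toys, buyer-exempt → 0% → £0.00
Stainless water bottle £37.38: other taxable items → 9.5% → £3.55
Subtotal = £187.92; tax = £11.19; total due = £199.11

£199.11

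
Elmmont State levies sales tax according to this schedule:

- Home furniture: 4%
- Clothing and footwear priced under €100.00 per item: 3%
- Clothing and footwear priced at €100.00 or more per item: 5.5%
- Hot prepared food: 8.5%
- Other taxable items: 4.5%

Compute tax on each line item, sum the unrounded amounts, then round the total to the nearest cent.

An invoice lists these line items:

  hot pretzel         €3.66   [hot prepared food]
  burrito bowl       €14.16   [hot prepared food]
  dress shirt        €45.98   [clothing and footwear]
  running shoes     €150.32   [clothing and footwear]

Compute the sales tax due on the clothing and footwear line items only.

€9.65

Dress shirt €45.98: clothing and footwear, under €100.00 → 3% → €1.3794
Running shoes €150.32: clothing and footwear, €100.00 or more → 5.5% → €8.2676
Tax on clothing and footwear: unrounded sum = €9.647 → €9.65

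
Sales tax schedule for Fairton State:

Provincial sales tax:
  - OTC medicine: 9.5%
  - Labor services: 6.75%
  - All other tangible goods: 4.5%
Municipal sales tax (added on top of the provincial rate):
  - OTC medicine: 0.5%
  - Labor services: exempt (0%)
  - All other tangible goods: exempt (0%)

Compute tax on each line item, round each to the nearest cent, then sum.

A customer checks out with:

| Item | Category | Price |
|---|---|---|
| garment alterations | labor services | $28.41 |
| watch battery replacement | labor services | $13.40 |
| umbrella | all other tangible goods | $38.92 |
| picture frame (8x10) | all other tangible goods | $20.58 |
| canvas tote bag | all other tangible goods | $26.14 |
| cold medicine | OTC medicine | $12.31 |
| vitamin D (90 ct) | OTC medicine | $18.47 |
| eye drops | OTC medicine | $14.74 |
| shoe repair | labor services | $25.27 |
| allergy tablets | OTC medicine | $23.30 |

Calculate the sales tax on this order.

$15.27

Garment alterations $28.41: labor services → 6.75% + 0% municipal = 6.75% → $1.92
Watch battery replacement $13.40: labor services → 6.75% + 0% municipal = 6.75% → $0.90
Umbrella $38.92: all other tangible goods → 4.5% + 0% municipal = 4.5% → $1.75
Picture frame (8x10) $20.58: all other tangible goods → 4.5% + 0% municipal = 4.5% → $0.93
Canvas tote bag $26.14: all other tangible goods → 4.5% + 0% municipal = 4.5% → $1.18
Cold medicine $12.31: OTC medicine → 9.5% + 0.5% municipal = 10% → $1.23
Vitamin D (90 ct) $18.47: OTC medicine → 9.5% + 0.5% municipal = 10% → $1.85
Eye drops $14.74: OTC medicine → 9.5% + 0.5% municipal = 10% → $1.47
Shoe repair $25.27: labor services → 6.75% + 0% municipal = 6.75% → $1.71
Allergy tablets $23.30: OTC medicine → 9.5% + 0.5% municipal = 10% → $2.33
Total tax = $1.92 + $0.90 + $1.75 + $0.93 + $1.18 + $1.23 + $1.85 + $1.47 + $1.71 + $2.33 = $15.27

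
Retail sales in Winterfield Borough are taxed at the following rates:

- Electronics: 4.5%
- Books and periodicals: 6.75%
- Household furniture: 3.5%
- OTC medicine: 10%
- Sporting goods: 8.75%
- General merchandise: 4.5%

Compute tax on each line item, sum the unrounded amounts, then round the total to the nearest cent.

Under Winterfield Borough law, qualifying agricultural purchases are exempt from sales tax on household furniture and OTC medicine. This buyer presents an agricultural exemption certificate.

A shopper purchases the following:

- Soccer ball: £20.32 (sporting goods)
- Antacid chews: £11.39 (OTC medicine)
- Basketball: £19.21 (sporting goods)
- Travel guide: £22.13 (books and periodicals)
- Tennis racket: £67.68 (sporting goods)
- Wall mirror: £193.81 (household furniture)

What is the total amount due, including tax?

Soccer ball £20.32: sporting goods → 8.75% → £1.778
Antacid chews £11.39: OTC medicine, buyer-exempt → 0% → £0.00
Basketball £19.21: sporting goods → 8.75% → £1.680875
Travel guide £22.13: books and periodicals → 6.75% → £1.493775
Tennis racket £67.68: sporting goods → 8.75% → £5.922
Wall mirror £193.81: household furniture, buyer-exempt → 0% → £0.00
Subtotal = £334.54; unrounded tax = £10.87465 → £10.87; total due = £345.41

£345.41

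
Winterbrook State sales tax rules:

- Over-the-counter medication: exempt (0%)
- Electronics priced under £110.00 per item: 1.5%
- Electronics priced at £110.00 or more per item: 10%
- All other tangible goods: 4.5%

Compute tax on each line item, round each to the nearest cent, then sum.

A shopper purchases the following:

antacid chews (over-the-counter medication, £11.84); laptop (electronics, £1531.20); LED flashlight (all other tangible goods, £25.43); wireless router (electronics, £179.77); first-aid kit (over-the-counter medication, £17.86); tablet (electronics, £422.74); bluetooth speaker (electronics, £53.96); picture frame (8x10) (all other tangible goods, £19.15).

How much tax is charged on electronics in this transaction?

Laptop £1531.20: electronics, £110.00 or more → 10% → £153.12
Wireless router £179.77: electronics, £110.00 or more → 10% → £17.98
Tablet £422.74: electronics, £110.00 or more → 10% → £42.27
Bluetooth speaker £53.96: electronics, under £110.00 → 1.5% → £0.81
Tax on electronics = £153.12 + £17.98 + £42.27 + £0.81 = £214.18

£214.18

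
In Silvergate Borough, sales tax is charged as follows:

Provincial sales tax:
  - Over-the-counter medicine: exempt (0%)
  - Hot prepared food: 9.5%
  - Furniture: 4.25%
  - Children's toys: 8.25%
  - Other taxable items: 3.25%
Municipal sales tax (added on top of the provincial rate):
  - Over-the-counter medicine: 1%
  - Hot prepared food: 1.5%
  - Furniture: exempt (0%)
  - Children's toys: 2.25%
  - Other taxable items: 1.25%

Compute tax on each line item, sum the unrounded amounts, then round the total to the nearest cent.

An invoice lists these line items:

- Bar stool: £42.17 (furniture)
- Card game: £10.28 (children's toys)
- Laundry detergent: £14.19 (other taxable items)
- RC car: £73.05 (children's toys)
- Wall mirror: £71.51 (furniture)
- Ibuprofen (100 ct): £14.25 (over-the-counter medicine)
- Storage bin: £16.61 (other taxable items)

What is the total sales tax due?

Bar stool £42.17: furniture → 4.25% + 0% municipal = 4.25% → £1.792225
Card game £10.28: children's toys → 8.25% + 2.25% municipal = 10.5% → £1.0794
Laundry detergent £14.19: other taxable items → 3.25% + 1.25% municipal = 4.5% → £0.63855
RC car £73.05: children's toys → 8.25% + 2.25% municipal = 10.5% → £7.67025
Wall mirror £71.51: furniture → 4.25% + 0% municipal = 4.25% → £3.039175
Ibuprofen (100 ct) £14.25: over-the-counter medicine → 0% + 1% municipal = 1% → £0.1425
Storage bin £16.61: other taxable items → 3.25% + 1.25% municipal = 4.5% → £0.74745
Unrounded tax sum = £15.10955 → £15.11

£15.11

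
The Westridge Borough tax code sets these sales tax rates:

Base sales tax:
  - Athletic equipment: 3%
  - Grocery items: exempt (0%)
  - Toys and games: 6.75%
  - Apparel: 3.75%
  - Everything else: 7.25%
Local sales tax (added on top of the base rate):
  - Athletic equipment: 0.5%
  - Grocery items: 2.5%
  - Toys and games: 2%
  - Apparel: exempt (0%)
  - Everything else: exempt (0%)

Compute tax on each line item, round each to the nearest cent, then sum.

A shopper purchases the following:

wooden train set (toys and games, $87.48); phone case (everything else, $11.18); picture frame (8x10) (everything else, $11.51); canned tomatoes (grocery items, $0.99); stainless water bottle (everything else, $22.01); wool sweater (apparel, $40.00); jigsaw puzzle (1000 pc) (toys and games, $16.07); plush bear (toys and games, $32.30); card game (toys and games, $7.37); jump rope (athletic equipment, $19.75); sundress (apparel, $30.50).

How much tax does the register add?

$19.12

Wooden train set $87.48: toys and games → 6.75% + 2% local = 8.75% → $7.65
Phone case $11.18: everything else → 7.25% + 0% local = 7.25% → $0.81
Picture frame (8x10) $11.51: everything else → 7.25% + 0% local = 7.25% → $0.83
Canned tomatoes $0.99: grocery items → 0% + 2.5% local = 2.5% → $0.02
Stainless water bottle $22.01: everything else → 7.25% + 0% local = 7.25% → $1.60
Wool sweater $40.00: apparel → 3.75% + 0% local = 3.75% → $1.50
Jigsaw puzzle (1000 pc) $16.07: toys and games → 6.75% + 2% local = 8.75% → $1.41
Plush bear $32.30: toys and games → 6.75% + 2% local = 8.75% → $2.83
Card game $7.37: toys and games → 6.75% + 2% local = 8.75% → $0.64
Jump rope $19.75: athletic equipment → 3% + 0.5% local = 3.5% → $0.69
Sundress $30.50: apparel → 3.75% + 0% local = 3.75% → $1.14
Total tax = $7.65 + $0.81 + $0.83 + $0.02 + $1.60 + $1.50 + $1.41 + $2.83 + $0.64 + $0.69 + $1.14 = $19.12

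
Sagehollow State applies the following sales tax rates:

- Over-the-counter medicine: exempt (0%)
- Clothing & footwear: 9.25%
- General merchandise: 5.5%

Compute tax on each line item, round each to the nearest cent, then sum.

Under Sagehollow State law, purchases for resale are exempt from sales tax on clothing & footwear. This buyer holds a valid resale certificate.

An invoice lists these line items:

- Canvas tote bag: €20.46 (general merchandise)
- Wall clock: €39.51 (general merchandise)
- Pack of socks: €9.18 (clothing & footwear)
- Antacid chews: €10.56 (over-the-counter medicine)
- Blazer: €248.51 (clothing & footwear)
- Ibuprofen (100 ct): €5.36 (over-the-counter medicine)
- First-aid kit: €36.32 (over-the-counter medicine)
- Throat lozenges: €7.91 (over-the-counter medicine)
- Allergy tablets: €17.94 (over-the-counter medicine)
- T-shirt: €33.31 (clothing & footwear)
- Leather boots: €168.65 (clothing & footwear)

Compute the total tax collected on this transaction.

Canvas tote bag €20.46: general merchandise → 5.5% → €1.13
Wall clock €39.51: general merchandise → 5.5% → €2.17
Pack of socks €9.18: clothing & footwear, buyer-exempt → 0% → €0.00
Antacid chews €10.56: over-the-counter medicine → 0% → €0.00
Blazer €248.51: clothing & footwear, buyer-exempt → 0% → €0.00
Ibuprofen (100 ct) €5.36: over-the-counter medicine → 0% → €0.00
First-aid kit €36.32: over-the-counter medicine → 0% → €0.00
Throat lozenges €7.91: over-the-counter medicine → 0% → €0.00
Allergy tablets €17.94: over-the-counter medicine → 0% → €0.00
T-shirt €33.31: clothing & footwear, buyer-exempt → 0% → €0.00
Leather boots €168.65: clothing & footwear, buyer-exempt → 0% → €0.00
Total tax = €1.13 + €2.17 = €3.30

€3.30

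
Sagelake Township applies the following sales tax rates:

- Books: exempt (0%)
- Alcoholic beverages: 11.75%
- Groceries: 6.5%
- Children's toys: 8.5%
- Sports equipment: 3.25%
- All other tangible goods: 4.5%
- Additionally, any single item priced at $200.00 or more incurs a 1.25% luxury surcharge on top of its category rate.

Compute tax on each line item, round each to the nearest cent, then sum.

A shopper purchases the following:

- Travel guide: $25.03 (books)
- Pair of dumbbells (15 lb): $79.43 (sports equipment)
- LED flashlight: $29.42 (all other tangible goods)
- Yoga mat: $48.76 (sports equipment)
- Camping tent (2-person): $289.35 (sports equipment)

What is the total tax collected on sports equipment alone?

$17.18

Pair of dumbbells (15 lb) $79.43: sports equipment → 3.25% → $2.58
Yoga mat $48.76: sports equipment → 3.25% → $1.58
Camping tent (2-person) $289.35: sports equipment → 3.25% + 1.25% surcharge = 4.5% → $13.02
Tax on sports equipment = $2.58 + $1.58 + $13.02 = $17.18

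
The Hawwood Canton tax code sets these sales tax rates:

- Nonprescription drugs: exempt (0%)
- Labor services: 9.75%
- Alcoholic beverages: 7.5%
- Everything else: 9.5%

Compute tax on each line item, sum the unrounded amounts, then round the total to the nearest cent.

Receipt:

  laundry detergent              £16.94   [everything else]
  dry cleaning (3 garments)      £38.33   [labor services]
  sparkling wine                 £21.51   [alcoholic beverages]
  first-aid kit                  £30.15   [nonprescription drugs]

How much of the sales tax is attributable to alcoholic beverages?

Sparkling wine £21.51: alcoholic beverages → 7.5% → £1.61325
Tax on alcoholic beverages: unrounded sum = £1.61325 → £1.61

£1.61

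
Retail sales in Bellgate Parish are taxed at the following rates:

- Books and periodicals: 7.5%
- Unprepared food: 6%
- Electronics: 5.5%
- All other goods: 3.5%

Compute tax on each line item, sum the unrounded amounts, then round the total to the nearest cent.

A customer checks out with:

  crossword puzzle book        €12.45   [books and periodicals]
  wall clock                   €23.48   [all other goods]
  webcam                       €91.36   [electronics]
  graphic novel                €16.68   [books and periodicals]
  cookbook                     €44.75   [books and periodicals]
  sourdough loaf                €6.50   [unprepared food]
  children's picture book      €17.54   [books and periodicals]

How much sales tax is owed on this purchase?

Crossword puzzle book €12.45: books and periodicals → 7.5% → €0.93375
Wall clock €23.48: all other goods → 3.5% → €0.8218
Webcam €91.36: electronics → 5.5% → €5.0248
Graphic novel €16.68: books and periodicals → 7.5% → €1.251
Cookbook €44.75: books and periodicals → 7.5% → €3.35625
Sourdough loaf €6.50: unprepared food → 6% → €0.39
Children's picture book €17.54: books and periodicals → 7.5% → €1.3155
Unrounded tax sum = €13.0931 → €13.09

€13.09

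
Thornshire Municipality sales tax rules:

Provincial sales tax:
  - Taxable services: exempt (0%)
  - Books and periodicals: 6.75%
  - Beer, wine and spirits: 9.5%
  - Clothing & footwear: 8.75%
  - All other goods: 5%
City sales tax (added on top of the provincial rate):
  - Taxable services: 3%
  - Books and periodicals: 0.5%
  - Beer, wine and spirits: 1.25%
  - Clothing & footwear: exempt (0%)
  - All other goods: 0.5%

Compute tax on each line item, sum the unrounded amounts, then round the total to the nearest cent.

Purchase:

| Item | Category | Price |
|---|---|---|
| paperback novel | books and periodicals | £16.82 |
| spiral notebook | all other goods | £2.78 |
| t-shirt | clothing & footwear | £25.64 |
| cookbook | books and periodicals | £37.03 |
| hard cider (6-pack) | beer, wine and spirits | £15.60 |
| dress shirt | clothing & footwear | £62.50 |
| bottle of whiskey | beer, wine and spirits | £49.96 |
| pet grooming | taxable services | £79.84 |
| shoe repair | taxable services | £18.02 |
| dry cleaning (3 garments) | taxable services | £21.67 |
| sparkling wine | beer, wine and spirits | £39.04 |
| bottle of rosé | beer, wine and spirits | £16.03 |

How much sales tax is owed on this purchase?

£28.32

Paperback novel £16.82: books and periodicals → 6.75% + 0.5% city = 7.25% → £1.21945
Spiral notebook £2.78: all other goods → 5% + 0.5% city = 5.5% → £0.1529
T-shirt £25.64: clothing & footwear → 8.75% + 0% city = 8.75% → £2.2435
Cookbook £37.03: books and periodicals → 6.75% + 0.5% city = 7.25% → £2.684675
Hard cider (6-pack) £15.60: beer, wine and spirits → 9.5% + 1.25% city = 10.75% → £1.677
Dress shirt £62.50: clothing & footwear → 8.75% + 0% city = 8.75% → £5.46875
Bottle of whiskey £49.96: beer, wine and spirits → 9.5% + 1.25% city = 10.75% → £5.3707
Pet grooming £79.84: taxable services → 0% + 3% city = 3% → £2.3952
Shoe repair £18.02: taxable services → 0% + 3% city = 3% → £0.5406
Dry cleaning (3 garments) £21.67: taxable services → 0% + 3% city = 3% → £0.6501
Sparkling wine £39.04: beer, wine and spirits → 9.5% + 1.25% city = 10.75% → £4.1968
Bottle of rosé £16.03: beer, wine and spirits → 9.5% + 1.25% city = 10.75% → £1.723225
Unrounded tax sum = £28.3229 → £28.32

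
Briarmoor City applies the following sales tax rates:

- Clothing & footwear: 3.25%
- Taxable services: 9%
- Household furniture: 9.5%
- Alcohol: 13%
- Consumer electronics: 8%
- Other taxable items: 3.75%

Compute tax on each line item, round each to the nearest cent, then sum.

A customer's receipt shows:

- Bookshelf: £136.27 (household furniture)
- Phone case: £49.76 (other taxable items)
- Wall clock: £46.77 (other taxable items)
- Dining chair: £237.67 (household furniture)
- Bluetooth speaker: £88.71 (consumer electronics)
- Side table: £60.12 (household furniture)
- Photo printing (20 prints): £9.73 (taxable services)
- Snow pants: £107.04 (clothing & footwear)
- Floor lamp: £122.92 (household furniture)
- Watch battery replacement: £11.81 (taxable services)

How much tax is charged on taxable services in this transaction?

Photo printing (20 prints) £9.73: taxable services → 9% → £0.88
Watch battery replacement £11.81: taxable services → 9% → £1.06
Tax on taxable services = £0.88 + £1.06 = £1.94

£1.94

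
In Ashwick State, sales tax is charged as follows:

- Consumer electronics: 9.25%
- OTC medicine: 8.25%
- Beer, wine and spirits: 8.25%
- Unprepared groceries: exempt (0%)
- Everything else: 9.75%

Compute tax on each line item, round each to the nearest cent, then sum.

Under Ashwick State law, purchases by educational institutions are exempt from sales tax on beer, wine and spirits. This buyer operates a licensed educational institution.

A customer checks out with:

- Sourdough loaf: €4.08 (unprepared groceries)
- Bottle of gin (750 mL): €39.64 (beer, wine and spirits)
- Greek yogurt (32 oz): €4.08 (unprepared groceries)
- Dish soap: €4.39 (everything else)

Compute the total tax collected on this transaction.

€0.43

Sourdough loaf €4.08: unprepared groceries → 0% → €0.00
Bottle of gin (750 mL) €39.64: beer, wine and spirits, buyer-exempt → 0% → €0.00
Greek yogurt (32 oz) €4.08: unprepared groceries → 0% → €0.00
Dish soap €4.39: everything else → 9.75% → €0.43
Total tax = €0.43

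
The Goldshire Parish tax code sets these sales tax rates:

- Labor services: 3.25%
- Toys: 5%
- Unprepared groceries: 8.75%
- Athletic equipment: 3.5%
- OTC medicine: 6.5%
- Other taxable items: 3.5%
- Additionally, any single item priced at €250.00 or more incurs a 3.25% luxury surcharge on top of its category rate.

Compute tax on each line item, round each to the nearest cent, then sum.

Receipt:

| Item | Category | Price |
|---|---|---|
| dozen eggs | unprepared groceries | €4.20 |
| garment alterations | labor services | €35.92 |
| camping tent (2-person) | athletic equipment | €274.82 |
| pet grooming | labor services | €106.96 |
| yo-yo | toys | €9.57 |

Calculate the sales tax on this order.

€24.05

Dozen eggs €4.20: unprepared groceries → 8.75% → €0.37
Garment alterations €35.92: labor services → 3.25% → €1.17
Camping tent (2-person) €274.82: athletic equipment → 3.5% + 3.25% surcharge = 6.75% → €18.55
Pet grooming €106.96: labor services → 3.25% → €3.48
Yo-yo €9.57: toys → 5% → €0.48
Total tax = €0.37 + €1.17 + €18.55 + €3.48 + €0.48 = €24.05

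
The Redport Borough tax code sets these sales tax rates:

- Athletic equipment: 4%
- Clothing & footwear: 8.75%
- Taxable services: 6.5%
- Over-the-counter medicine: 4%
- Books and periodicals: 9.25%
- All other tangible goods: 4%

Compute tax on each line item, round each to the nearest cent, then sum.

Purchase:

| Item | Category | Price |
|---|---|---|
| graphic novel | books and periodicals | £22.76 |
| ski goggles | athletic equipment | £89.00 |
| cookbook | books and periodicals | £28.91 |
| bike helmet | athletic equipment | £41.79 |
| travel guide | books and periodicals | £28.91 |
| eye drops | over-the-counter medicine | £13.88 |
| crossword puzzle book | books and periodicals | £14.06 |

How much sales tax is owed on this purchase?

£14.54

Graphic novel £22.76: books and periodicals → 9.25% → £2.11
Ski goggles £89.00: athletic equipment → 4% → £3.56
Cookbook £28.91: books and periodicals → 9.25% → £2.67
Bike helmet £41.79: athletic equipment → 4% → £1.67
Travel guide £28.91: books and periodicals → 9.25% → £2.67
Eye drops £13.88: over-the-counter medicine → 4% → £0.56
Crossword puzzle book £14.06: books and periodicals → 9.25% → £1.30
Total tax = £2.11 + £3.56 + £2.67 + £1.67 + £2.67 + £0.56 + £1.30 = £14.54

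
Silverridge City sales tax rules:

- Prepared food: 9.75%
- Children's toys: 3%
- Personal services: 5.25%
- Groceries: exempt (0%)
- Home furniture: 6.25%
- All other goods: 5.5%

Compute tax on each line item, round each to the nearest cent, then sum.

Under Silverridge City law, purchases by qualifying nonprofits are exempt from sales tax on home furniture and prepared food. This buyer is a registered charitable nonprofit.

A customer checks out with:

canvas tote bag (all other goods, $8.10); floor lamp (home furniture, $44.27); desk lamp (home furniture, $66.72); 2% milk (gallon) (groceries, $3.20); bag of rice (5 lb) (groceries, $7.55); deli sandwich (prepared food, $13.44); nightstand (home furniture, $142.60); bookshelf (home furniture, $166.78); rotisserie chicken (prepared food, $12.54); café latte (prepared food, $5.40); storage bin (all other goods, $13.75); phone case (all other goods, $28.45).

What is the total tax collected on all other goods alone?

$2.77

Canvas tote bag $8.10: all other goods → 5.5% → $0.45
Storage bin $13.75: all other goods → 5.5% → $0.76
Phone case $28.45: all other goods → 5.5% → $1.56
Tax on all other goods = $0.45 + $0.76 + $1.56 = $2.77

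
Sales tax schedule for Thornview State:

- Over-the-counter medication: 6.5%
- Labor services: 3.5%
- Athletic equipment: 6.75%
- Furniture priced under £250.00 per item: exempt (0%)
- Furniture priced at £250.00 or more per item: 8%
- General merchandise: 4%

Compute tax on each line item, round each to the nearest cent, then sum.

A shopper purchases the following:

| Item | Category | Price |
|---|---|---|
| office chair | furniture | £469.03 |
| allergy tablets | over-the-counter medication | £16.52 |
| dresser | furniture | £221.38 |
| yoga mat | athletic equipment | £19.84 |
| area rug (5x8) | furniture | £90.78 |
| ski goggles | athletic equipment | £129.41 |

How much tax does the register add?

Office chair £469.03: furniture, £250.00 or more → 8% → £37.52
Allergy tablets £16.52: over-the-counter medication → 6.5% → £1.07
Dresser £221.38: furniture, under £250.00 → 0% → £0.00
Yoga mat £19.84: athletic equipment → 6.75% → £1.34
Area rug (5x8) £90.78: furniture, under £250.00 → 0% → £0.00
Ski goggles £129.41: athletic equipment → 6.75% → £8.74
Total tax = £37.52 + £1.07 + £1.34 + £8.74 = £48.67

£48.67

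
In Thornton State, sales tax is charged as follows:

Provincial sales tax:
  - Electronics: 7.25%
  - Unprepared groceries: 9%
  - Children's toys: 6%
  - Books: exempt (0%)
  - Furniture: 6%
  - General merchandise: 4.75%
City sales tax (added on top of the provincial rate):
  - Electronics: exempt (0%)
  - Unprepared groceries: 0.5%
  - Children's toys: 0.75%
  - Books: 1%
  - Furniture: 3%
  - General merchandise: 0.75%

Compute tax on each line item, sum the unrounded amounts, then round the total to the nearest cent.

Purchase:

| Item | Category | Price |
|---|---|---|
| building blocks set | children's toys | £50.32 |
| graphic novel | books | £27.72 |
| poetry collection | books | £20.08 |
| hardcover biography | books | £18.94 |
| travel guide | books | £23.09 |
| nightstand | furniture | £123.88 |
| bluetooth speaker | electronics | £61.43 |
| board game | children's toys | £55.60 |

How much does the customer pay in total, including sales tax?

Building blocks set £50.32: children's toys → 6% + 0.75% city = 6.75% → £3.3966
Graphic novel £27.72: books → 0% + 1% city = 1% → £0.2772
Poetry collection £20.08: books → 0% + 1% city = 1% → £0.2008
Hardcover biography £18.94: books → 0% + 1% city = 1% → £0.1894
Travel guide £23.09: books → 0% + 1% city = 1% → £0.2309
Nightstand £123.88: furniture → 6% + 3% city = 9% → £11.1492
Bluetooth speaker £61.43: electronics → 7.25% + 0% city = 7.25% → £4.453675
Board game £55.60: children's toys → 6% + 0.75% city = 6.75% → £3.753
Subtotal = £381.06; unrounded tax = £23.650775 → £23.65; total due = £404.71

£404.71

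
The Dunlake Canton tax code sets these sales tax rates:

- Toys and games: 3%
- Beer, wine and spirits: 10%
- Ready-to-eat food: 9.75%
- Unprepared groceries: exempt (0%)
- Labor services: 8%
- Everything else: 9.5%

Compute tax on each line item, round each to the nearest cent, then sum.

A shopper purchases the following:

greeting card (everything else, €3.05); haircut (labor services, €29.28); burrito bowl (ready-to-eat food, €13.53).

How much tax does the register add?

€3.95

Greeting card €3.05: everything else → 9.5% → €0.29
Haircut €29.28: labor services → 8% → €2.34
Burrito bowl €13.53: ready-to-eat food → 9.75% → €1.32
Total tax = €0.29 + €2.34 + €1.32 = €3.95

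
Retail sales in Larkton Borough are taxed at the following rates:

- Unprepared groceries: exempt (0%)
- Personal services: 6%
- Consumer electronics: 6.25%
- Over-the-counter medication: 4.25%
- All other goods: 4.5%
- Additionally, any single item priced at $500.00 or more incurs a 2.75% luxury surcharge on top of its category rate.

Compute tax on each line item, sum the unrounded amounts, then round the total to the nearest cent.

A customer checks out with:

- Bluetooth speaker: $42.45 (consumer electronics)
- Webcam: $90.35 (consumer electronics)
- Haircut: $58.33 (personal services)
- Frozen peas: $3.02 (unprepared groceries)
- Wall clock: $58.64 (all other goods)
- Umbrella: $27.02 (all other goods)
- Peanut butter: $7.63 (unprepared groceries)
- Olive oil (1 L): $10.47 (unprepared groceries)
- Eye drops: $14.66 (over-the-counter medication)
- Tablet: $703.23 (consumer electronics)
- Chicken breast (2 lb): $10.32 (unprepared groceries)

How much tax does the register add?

$79.57

Bluetooth speaker $42.45: consumer electronics → 6.25% → $2.653125
Webcam $90.35: consumer electronics → 6.25% → $5.646875
Haircut $58.33: personal services → 6% → $3.4998
Frozen peas $3.02: unprepared groceries → 0% → $0.00
Wall clock $58.64: all other goods → 4.5% → $2.6388
Umbrella $27.02: all other goods → 4.5% → $1.2159
Peanut butter $7.63: unprepared groceries → 0% → $0.00
Olive oil (1 L) $10.47: unprepared groceries → 0% → $0.00
Eye drops $14.66: over-the-counter medication → 4.25% → $0.62305
Tablet $703.23: consumer electronics → 6.25% + 2.75% surcharge = 9% → $63.2907
Chicken breast (2 lb) $10.32: unprepared groceries → 0% → $0.00
Unrounded tax sum = $79.56825 → $79.57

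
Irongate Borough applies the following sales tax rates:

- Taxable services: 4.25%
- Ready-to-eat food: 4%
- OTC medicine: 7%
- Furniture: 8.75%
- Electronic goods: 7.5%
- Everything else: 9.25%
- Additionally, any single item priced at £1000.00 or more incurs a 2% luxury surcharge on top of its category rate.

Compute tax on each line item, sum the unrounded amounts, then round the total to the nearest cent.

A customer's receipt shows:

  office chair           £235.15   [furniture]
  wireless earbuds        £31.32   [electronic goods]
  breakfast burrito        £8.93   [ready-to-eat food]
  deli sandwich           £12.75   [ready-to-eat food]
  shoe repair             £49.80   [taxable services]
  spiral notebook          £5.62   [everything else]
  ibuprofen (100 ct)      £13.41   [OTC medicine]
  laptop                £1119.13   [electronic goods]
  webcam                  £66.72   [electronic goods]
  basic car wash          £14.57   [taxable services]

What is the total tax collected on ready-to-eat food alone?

£0.87

Breakfast burrito £8.93: ready-to-eat food → 4% → £0.3572
Deli sandwich £12.75: ready-to-eat food → 4% → £0.51
Tax on ready-to-eat food: unrounded sum = £0.8672 → £0.87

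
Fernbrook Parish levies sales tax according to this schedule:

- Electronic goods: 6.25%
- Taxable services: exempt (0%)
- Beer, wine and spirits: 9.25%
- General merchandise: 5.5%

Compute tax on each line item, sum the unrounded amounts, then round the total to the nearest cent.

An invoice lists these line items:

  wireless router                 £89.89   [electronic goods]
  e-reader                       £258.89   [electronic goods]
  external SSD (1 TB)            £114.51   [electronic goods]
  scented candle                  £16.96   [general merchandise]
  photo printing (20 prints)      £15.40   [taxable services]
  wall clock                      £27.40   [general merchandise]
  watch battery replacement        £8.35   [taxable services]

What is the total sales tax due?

£31.40

Wireless router £89.89: electronic goods → 6.25% → £5.618125
E-reader £258.89: electronic goods → 6.25% → £16.180625
External SSD (1 TB) £114.51: electronic goods → 6.25% → £7.156875
Scented candle £16.96: general merchandise → 5.5% → £0.9328
Photo printing (20 prints) £15.40: taxable services → 0% → £0.00
Wall clock £27.40: general merchandise → 5.5% → £1.507
Watch battery replacement £8.35: taxable services → 0% → £0.00
Unrounded tax sum = £31.395425 → £31.40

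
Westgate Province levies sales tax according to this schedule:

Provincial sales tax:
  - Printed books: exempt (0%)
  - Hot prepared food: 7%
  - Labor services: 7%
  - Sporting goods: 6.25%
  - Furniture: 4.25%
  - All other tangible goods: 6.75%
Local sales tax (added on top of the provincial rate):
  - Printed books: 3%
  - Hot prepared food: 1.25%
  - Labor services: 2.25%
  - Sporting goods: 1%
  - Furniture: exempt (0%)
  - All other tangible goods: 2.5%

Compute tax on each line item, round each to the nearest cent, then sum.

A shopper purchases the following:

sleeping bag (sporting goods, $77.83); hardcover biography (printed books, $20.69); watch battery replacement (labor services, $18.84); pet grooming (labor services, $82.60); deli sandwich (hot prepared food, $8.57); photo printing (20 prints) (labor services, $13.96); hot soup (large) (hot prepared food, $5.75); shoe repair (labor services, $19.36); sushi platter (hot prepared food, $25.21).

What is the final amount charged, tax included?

Sleeping bag $77.83: sporting goods → 6.25% + 1% local = 7.25% → $5.64
Hardcover biography $20.69: printed books → 0% + 3% local = 3% → $0.62
Watch battery replacement $18.84: labor services → 7% + 2.25% local = 9.25% → $1.74
Pet grooming $82.60: labor services → 7% + 2.25% local = 9.25% → $7.64
Deli sandwich $8.57: hot prepared food → 7% + 1.25% local = 8.25% → $0.71
Photo printing (20 prints) $13.96: labor services → 7% + 2.25% local = 9.25% → $1.29
Hot soup (large) $5.75: hot prepared food → 7% + 1.25% local = 8.25% → $0.47
Shoe repair $19.36: labor services → 7% + 2.25% local = 9.25% → $1.79
Sushi platter $25.21: hot prepared food → 7% + 1.25% local = 8.25% → $2.08
Subtotal = $272.81; tax = $21.98; total due = $294.79

$294.79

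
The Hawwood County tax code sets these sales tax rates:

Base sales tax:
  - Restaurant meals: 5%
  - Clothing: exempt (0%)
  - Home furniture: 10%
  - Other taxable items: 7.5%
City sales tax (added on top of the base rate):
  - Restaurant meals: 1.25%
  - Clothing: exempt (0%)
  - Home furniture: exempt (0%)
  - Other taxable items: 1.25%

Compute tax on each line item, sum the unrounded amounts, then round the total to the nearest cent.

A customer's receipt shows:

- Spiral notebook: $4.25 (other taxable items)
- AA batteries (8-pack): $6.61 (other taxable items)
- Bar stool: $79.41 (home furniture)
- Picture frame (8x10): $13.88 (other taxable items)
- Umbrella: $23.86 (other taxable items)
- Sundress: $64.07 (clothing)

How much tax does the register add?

$12.19

Spiral notebook $4.25: other taxable items → 7.5% + 1.25% city = 8.75% → $0.371875
AA batteries (8-pack) $6.61: other taxable items → 7.5% + 1.25% city = 8.75% → $0.578375
Bar stool $79.41: home furniture → 10% + 0% city = 10% → $7.941
Picture frame (8x10) $13.88: other taxable items → 7.5% + 1.25% city = 8.75% → $1.2145
Umbrella $23.86: other taxable items → 7.5% + 1.25% city = 8.75% → $2.08775
Sundress $64.07: clothing → 0% + 0% city = 0% → $0.00
Unrounded tax sum = $12.1935 → $12.19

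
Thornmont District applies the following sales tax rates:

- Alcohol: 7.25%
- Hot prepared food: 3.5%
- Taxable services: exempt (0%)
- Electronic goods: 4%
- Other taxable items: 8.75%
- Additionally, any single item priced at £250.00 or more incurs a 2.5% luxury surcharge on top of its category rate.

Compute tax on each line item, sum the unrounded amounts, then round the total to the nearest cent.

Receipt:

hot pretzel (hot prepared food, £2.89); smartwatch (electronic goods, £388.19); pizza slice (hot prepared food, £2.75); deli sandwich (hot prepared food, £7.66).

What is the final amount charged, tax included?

Hot pretzel £2.89: hot prepared food → 3.5% → £0.10115
Smartwatch £388.19: electronic goods → 4% + 2.5% surcharge = 6.5% → £25.23235
Pizza slice £2.75: hot prepared food → 3.5% → £0.09625
Deli sandwich £7.66: hot prepared food → 3.5% → £0.2681
Subtotal = £401.49; unrounded tax = £25.69785 → £25.70; total due = £427.19

£427.19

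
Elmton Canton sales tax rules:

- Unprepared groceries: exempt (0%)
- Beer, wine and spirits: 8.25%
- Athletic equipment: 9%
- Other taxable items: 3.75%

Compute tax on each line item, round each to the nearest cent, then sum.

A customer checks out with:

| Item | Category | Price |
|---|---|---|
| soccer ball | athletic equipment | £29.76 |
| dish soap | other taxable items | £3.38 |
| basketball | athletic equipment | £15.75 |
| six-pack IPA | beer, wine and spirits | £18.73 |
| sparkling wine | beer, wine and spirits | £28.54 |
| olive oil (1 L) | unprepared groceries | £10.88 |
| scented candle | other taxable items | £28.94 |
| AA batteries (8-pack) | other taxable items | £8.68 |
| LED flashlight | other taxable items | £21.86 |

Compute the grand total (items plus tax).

Soccer ball £29.76: athletic equipment → 9% → £2.68
Dish soap £3.38: other taxable items → 3.75% → £0.13
Basketball £15.75: athletic equipment → 9% → £1.42
Six-pack IPA £18.73: beer, wine and spirits → 8.25% → £1.55
Sparkling wine £28.54: beer, wine and spirits → 8.25% → £2.35
Olive oil (1 L) £10.88: unprepared groceries → 0% → £0.00
Scented candle £28.94: other taxable items → 3.75% → £1.09
AA batteries (8-pack) £8.68: other taxable items → 3.75% → £0.33
LED flashlight £21.86: other taxable items → 3.75% → £0.82
Subtotal = £166.52; tax = £10.37; total due = £176.89

£176.89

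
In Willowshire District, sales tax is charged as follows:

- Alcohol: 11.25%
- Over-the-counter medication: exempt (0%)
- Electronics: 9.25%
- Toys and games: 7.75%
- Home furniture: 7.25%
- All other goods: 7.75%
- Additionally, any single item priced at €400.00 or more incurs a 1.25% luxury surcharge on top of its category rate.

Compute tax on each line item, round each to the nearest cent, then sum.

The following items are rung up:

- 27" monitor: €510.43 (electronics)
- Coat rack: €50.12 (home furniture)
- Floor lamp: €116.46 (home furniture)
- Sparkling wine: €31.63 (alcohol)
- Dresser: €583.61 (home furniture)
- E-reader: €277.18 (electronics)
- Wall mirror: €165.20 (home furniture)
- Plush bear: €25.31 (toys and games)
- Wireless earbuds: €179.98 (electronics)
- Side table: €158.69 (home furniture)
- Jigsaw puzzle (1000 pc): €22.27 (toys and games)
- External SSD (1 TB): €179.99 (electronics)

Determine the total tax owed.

27" monitor €510.43: electronics → 9.25% + 1.25% surcharge = 10.5% → €53.60
Coat rack €50.12: home furniture → 7.25% → €3.63
Floor lamp €116.46: home furniture → 7.25% → €8.44
Sparkling wine €31.63: alcohol → 11.25% → €3.56
Dresser €583.61: home furniture → 7.25% + 1.25% surcharge = 8.5% → €49.61
E-reader €277.18: electronics → 9.25% → €25.64
Wall mirror €165.20: home furniture → 7.25% → €11.98
Plush bear €25.31: toys and games → 7.75% → €1.96
Wireless earbuds €179.98: electronics → 9.25% → €16.65
Side table €158.69: home furniture → 7.25% → €11.51
Jigsaw puzzle (1000 pc) €22.27: toys and games → 7.75% → €1.73
External SSD (1 TB) €179.99: electronics → 9.25% → €16.65
Total tax = €53.60 + €3.63 + €8.44 + €3.56 + €49.61 + €25.64 + €11.98 + €1.96 + €16.65 + €11.51 + €1.73 + €16.65 = €204.96

€204.96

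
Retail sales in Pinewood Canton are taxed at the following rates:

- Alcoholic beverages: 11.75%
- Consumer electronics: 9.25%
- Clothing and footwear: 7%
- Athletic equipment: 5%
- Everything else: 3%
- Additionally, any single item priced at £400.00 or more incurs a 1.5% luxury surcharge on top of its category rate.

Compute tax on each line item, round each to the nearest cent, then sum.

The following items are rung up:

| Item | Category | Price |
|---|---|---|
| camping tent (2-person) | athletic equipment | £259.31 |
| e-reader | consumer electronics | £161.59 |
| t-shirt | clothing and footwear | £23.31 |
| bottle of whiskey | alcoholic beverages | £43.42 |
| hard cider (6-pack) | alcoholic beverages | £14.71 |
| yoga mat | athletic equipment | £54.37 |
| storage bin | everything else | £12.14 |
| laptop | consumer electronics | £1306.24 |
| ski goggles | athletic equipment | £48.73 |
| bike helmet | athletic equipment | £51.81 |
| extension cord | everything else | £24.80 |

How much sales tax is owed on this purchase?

Camping tent (2-person) £259.31: athletic equipment → 5% → £12.97
E-reader £161.59: consumer electronics → 9.25% → £14.95
T-shirt £23.31: clothing and footwear → 7% → £1.63
Bottle of whiskey £43.42: alcoholic beverages → 11.75% → £5.10
Hard cider (6-pack) £14.71: alcoholic beverages → 11.75% → £1.73
Yoga mat £54.37: athletic equipment → 5% → £2.72
Storage bin £12.14: everything else → 3% → £0.36
Laptop £1306.24: consumer electronics → 9.25% + 1.5% surcharge = 10.75% → £140.42
Ski goggles £48.73: athletic equipment → 5% → £2.44
Bike helmet £51.81: athletic equipment → 5% → £2.59
Extension cord £24.80: everything else → 3% → £0.74
Total tax = £12.97 + £14.95 + £1.63 + £5.10 + £1.73 + £2.72 + £0.36 + £140.42 + £2.44 + £2.59 + £0.74 = £185.65

£185.65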